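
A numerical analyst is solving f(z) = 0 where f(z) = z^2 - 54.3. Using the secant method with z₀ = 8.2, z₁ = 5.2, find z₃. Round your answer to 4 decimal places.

7.3923

f(8.2) = 12.940000, f(5.2) = -27.260000
z₂ = 5.200000 − (-27.260000)·(5.200000 − 8.200000) / (-27.260000 − 12.940000) = 5.200000 − (81.780000)/(-40.200000) = 7.234328
f(7.234328) = -1.964493
z₃ = 7.234328 − (-1.964493)·(7.234328 − 5.200000) / (-1.964493 − (-27.260000)) = 7.234328 − (-3.996424)/(25.295507) = 7.392318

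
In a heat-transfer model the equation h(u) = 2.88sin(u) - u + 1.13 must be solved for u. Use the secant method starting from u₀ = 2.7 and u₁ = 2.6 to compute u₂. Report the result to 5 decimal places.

h(2.7) = -0.3391459, h(2.6) = 0.0146440
u₂ = 2.6000000 − 0.0146440·(2.6000000 − 2.7000000) / (0.0146440 − (-0.3391459)) = 2.6000000 − (-0.0014644)/(0.3537899) = 2.6041392

2.60414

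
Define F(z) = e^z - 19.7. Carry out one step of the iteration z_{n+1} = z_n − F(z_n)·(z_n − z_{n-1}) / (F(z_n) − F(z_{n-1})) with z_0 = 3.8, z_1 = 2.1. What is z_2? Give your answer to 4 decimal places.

F(3.8) = 25.001184, F(2.1) = -11.533830
z_2 = 2.100000 − (-11.533830)·(2.100000 − 3.800000) / (-11.533830 − 25.001184) = 2.100000 − (19.607511)/(-36.535015) = 2.636677

2.6367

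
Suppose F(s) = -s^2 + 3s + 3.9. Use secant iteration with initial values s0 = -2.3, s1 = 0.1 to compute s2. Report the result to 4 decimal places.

-0.7058

F(-2.3) = -8.290000, F(0.1) = 4.190000
s2 = 0.100000 − 4.190000·(0.100000 − (-2.300000)) / (4.190000 − (-8.290000)) = 0.100000 − (10.056000)/(12.480000) = -0.705769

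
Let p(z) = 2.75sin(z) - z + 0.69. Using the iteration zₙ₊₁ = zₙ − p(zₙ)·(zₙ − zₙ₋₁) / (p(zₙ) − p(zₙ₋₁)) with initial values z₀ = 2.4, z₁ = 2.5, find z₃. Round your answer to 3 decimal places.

2.448

p(2.4) = 0.14752, p(2.5) = -0.16420
z₂ = 2.50000 − (-0.16420)·(2.50000 − 2.40000) / (-0.16420 − 0.14752) = 2.50000 − (-0.01642)/(-0.31173) = 2.44732
p(2.44732) = 0.00219
z₃ = 2.44732 − 0.00219·(2.44732 − 2.50000) / (0.00219 − (-0.16420)) = 2.44732 − (-0.00012)/(0.16639) = 2.44802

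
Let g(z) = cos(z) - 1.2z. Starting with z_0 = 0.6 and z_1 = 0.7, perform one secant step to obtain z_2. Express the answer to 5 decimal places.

g(0.6) = 0.1053356, g(0.7) = -0.0751578
z_2 = 0.7000000 − (-0.0751578)·(0.7000000 − 0.6000000) / (-0.0751578 − 0.1053356) = 0.7000000 − (-0.0075158)/(-0.1804934) = 0.6583598

0.65836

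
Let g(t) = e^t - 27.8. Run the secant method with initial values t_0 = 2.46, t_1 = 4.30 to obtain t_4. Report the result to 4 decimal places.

3.3602

g(2.46) = -16.095188, g(4.30) = 45.899794
t_2 = 4.300000 − 45.899794·(4.300000 − 2.460000) / (45.899794 − (-16.095188)) = 4.300000 − (84.455620)/(61.994982) = 2.937702
g(2.937702) = -8.927566
t_3 = 2.937702 − (-8.927566)·(2.937702 − 4.300000) / (-8.927566 − 45.899794) = 2.937702 − (12.162003)/(-54.827360) = 3.159526
g(3.159526) = -4.240576
t_4 = 3.159526 − (-4.240576)·(3.159526 − 2.937702) / (-4.240576 − (-8.927566)) = 3.159526 − (-0.940660)/(4.686991) = 3.360222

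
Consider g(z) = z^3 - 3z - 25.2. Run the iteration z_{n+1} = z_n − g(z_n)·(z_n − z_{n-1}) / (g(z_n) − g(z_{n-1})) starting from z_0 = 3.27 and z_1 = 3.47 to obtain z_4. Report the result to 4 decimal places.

g(3.27) = -0.044217, g(3.47) = 6.171923
z_2 = 3.470000 − 6.171923·(3.470000 − 3.270000) / (6.171923 − (-0.044217)) = 3.470000 − (1.234385)/(6.216140) = 3.271423
g(3.271423) = -0.002828
z_3 = 3.271423 − (-0.002828)·(3.271423 − 3.470000) / (-0.002828 − 6.171923) = 3.271423 − (0.000562)/(-6.174751) = 3.271514
g(3.271514) = -0.000181
z_4 = 3.271514 − (-0.000181)·(3.271514 − 3.271423) / (-0.000181 − (-0.002828)) = 3.271514 − (0.000000)/(0.002648) = 3.271520

3.2715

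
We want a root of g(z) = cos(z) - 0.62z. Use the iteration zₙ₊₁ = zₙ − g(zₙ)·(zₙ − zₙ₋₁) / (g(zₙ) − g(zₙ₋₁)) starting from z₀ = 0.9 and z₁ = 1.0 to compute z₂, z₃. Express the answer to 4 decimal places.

0.9444, 0.9449

g(0.9) = 0.063610, g(1.0) = -0.079698
z₂ = 1.000000 − (-0.079698)·(1.000000 − 0.900000) / (-0.079698 − 0.063610) = 1.000000 − (-0.007970)/(-0.143308) = 0.944387
g(0.944387) = 0.000720
z₃ = 0.944387 − 0.000720·(0.944387 − 1.000000) / (0.000720 − (-0.079698)) = 0.944387 − (-0.000040)/(0.080417) = 0.944885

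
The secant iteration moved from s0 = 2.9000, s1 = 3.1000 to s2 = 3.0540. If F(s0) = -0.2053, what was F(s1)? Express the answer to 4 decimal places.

0.0613

The secant line through (2.9000, -0.2053) and (3.1000, F(s1)) crosses zero at s2 = 3.0540.
So (2.9000, -0.2053), (3.1000, F(s1)), (3.0540, 0) are collinear:
F(s1) = -0.2053 · (3.1000 − 3.0540) / (2.9000 − 3.0540) = -0.2053 · (0.046000)/(-0.154000) = 0.061323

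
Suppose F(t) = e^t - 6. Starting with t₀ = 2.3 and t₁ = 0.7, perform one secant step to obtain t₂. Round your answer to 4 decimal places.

F(2.3) = 3.974182, F(0.7) = -3.986247
t₂ = 0.700000 − (-3.986247)·(0.700000 − 2.300000) / (-3.986247 − 3.974182) = 0.700000 − (6.377996)/(-7.960430) = 1.501212

1.5012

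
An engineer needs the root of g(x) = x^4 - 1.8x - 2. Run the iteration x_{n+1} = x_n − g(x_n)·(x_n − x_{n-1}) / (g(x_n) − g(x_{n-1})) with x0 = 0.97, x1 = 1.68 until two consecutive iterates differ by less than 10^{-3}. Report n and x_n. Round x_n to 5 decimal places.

g(0.97) = -2.8607072, g(1.68) = 2.9419418
x2 = 1.6800000 − 2.9419418·(0.7100000)/(5.8026489) = 1.3200302;  |Δ| = 0.3599698
g(1.3200302) = -1.3398191
x3 = 1.3200302 − (-1.3398191)·(-0.3599698)/(-4.2817609) = 1.4326694;  |Δ| = 0.1126393
g(1.4326694) = -0.3658775
x4 = 1.4326694 − (-0.3658775)·(0.1126393)/(0.9739416) = 1.4749843;  |Δ| = 0.0423148
g(1.4749843) = 0.0781706
x5 = 1.4749843 − 0.0781706·(0.0423148)/(0.4440481) = 1.4675351;  |Δ| = 0.0074491
g(1.4675351) = -0.0033145
x6 = 1.4675351 − (-0.0033145)·(-0.0074491)/(-0.0814851) = 1.4678381;  |Δ| = 0.0003030
|x6 − x5| = 0.0003030 < 10^{-3}

n = 6, x_n = 1.46784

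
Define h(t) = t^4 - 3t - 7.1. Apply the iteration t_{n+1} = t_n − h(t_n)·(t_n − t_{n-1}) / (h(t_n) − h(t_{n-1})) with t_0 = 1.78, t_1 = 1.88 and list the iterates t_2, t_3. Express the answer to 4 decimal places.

1.8915, 1.8904

h(1.78) = -2.401241, h(1.88) = -0.248017
t_2 = 1.880000 − (-0.248017)·(1.880000 − 1.780000) / (-0.248017 − (-2.401241)) = 1.880000 − (-0.024802)/(2.153225) = 1.891518
h(1.891518) = 0.026397
t_3 = 1.891518 − 0.026397·(1.891518 − 1.880000) / (0.026397 − (-0.248017)) = 1.891518 − (0.000304)/(0.274413) = 1.890410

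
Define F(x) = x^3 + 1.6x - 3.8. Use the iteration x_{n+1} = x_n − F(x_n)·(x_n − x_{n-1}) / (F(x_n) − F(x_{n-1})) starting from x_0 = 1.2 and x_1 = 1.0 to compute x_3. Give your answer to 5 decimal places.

1.22474

F(1.2) = -0.1520000, F(1.0) = -1.2000000
x_2 = 1.0000000 − (-1.2000000)·(1.0000000 − 1.2000000) / (-1.2000000 − (-0.1520000)) = 1.0000000 − (0.2400000)/(-1.0480000) = 1.2290076
F(1.2290076) = 0.0227788
x_3 = 1.2290076 − 0.0227788·(1.2290076 − 1.0000000) / (0.0227788 − (-1.2000000)) = 1.2290076 − (0.0052165)/(1.2227788) = 1.2247415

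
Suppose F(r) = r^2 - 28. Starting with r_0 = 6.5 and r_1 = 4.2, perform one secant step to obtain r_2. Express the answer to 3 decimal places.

5.168

F(6.5) = 14.25000, F(4.2) = -10.36000
r_2 = 4.20000 − (-10.36000)·(4.20000 − 6.50000) / (-10.36000 − 14.25000) = 4.20000 − (23.82800)/(-24.61000) = 5.16822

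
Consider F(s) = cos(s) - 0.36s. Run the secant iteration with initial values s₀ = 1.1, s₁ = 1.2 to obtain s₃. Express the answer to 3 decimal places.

1.146

F(1.1) = 0.05760, F(1.2) = -0.06964
s₂ = 1.20000 − (-0.06964)·(1.20000 − 1.10000) / (-0.06964 − 0.05760) = 1.20000 − (-0.00696)/(-0.12724) = 1.14527
F(1.14527) = 0.00051
s₃ = 1.14527 − 0.00051·(1.14527 − 1.20000) / (0.00051 − (-0.06964)) = 1.14527 − (-0.00003)/(0.07015) = 1.14566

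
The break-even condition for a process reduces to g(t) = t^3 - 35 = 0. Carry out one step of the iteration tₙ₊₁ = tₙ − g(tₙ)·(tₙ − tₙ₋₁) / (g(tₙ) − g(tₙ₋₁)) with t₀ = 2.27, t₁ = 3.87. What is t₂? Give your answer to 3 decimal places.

3.076

g(2.27) = -23.30292, g(3.87) = 22.96060
t₂ = 3.87000 − 22.96060·(3.87000 − 2.27000) / (22.96060 − (-23.30292)) = 3.87000 − (36.73696)/(46.26352) = 3.07592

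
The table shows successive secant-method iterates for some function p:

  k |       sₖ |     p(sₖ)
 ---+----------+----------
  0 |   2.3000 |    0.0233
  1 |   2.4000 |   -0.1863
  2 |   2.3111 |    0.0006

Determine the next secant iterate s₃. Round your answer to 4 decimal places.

s₃ = 2.3111 − 0.0006·(2.3111 − 2.4000) / (0.0006 − (-0.1863))
   = 2.3111 − (-0.000053)/(0.186900) = 2.311385

2.3114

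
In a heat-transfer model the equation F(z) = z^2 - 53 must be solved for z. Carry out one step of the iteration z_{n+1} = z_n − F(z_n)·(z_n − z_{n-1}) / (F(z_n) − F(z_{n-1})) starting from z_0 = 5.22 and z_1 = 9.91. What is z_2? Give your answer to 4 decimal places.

6.9220

F(5.22) = -25.751600, F(9.91) = 45.208100
z_2 = 9.910000 − 45.208100·(9.910000 − 5.220000) / (45.208100 − (-25.751600)) = 9.910000 − (212.025989)/(70.959700) = 6.922022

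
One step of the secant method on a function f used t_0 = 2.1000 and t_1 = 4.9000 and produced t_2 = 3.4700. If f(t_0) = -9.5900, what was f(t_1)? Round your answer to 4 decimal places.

10.0100

The secant line through (2.1000, -9.5900) and (4.9000, f(t_1)) crosses zero at t_2 = 3.4700.
So (2.1000, -9.5900), (4.9000, f(t_1)), (3.4700, 0) are collinear:
f(t_1) = -9.5900 · (4.9000 − 3.4700) / (2.1000 − 3.4700) = -9.5900 · (1.430000)/(-1.370000) = 10.010000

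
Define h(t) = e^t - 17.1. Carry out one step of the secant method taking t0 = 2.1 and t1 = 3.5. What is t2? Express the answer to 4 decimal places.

2.6013

h(2.1) = -8.933830, h(3.5) = 16.015452
t2 = 3.500000 − 16.015452·(3.500000 − 2.100000) / (16.015452 − (-8.933830)) = 3.500000 − (22.421633)/(24.949282) = 2.601312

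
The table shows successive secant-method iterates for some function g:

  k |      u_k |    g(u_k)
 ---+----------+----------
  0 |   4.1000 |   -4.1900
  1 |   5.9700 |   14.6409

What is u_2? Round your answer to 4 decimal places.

4.5161

u_2 = 5.9700 − 14.6409·(5.9700 − 4.1000) / (14.6409 − (-4.1900))
   = 5.9700 − (27.378483)/(18.830900) = 4.516087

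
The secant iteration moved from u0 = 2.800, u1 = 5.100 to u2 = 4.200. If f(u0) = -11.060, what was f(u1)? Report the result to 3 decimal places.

7.110

The secant line through (2.800, -11.060) and (5.100, f(u1)) crosses zero at u2 = 4.200.
So (2.800, -11.060), (5.100, f(u1)), (4.200, 0) are collinear:
f(u1) = -11.060 · (5.100 − 4.200) / (2.800 − 4.200) = -11.060 · (0.90000)/(-1.40000) = 7.11000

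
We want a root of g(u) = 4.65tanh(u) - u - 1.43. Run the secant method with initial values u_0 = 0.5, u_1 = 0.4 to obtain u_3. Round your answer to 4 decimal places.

0.4215

g(0.5) = 0.218845, g(0.4) = -0.063237
u_2 = 0.400000 − (-0.063237)·(0.400000 − 0.500000) / (-0.063237 − 0.218845) = 0.400000 − (0.006324)/(-0.282082) = 0.422418
g(0.422418) = 0.002772
u_3 = 0.422418 − 0.002772·(0.422418 − 0.400000) / (0.002772 − (-0.063237)) = 0.422418 − (0.000062)/(0.066009) = 0.421477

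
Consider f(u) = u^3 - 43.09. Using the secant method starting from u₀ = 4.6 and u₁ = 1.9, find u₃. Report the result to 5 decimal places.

f(4.6) = 54.2460000, f(1.9) = -36.2310000
u₂ = 1.9000000 − (-36.2310000)·(1.9000000 − 4.6000000) / (-36.2310000 − 54.2460000) = 1.9000000 − (97.8237000)/(-90.4770000) = 2.9811996
f(2.9811996) = -16.5944352
u₃ = 2.9811996 − (-16.5944352)·(2.9811996 − 1.9000000) / (-16.5944352 − (-36.2310000)) = 2.9811996 − (-17.9418974)/(19.6365648) = 3.8948980

3.89490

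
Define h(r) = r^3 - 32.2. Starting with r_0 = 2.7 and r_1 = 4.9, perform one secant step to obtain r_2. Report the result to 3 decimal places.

2.981

h(2.7) = -12.51700, h(4.9) = 85.44900
r_2 = 4.90000 − 85.44900·(4.90000 − 2.70000) / (85.44900 − (-12.51700)) = 4.90000 − (187.98780)/(97.96600) = 2.98109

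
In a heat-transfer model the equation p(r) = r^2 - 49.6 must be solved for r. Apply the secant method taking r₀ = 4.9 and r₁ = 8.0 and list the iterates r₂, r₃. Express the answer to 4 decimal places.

p(4.9) = -25.590000, p(8.0) = 14.400000
r₂ = 8.000000 − 14.400000·(8.000000 − 4.900000) / (14.400000 − (-25.590000)) = 8.000000 − (44.640000)/(39.990000) = 6.883721
p(6.883721) = -2.214386
r₃ = 6.883721 − (-2.214386)·(6.883721 − 8.000000) / (-2.214386 − 14.400000) = 6.883721 − (2.471873)/(-16.614386) = 7.032500

6.8837, 7.0325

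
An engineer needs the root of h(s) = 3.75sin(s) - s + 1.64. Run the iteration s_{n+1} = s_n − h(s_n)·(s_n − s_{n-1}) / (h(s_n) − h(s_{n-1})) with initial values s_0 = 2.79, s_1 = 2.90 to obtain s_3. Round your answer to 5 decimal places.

h(2.79) = 0.1414755, h(2.90) = -0.3628150
s_2 = 2.9000000 − (-0.3628150)·(2.9000000 − 2.7900000) / (-0.3628150 − 0.1414755) = 2.9000000 − (-0.0399097)/(-0.5042905) = 2.8208598
h(2.8208598) = 0.0013732
s_3 = 2.8208598 − 0.0013732·(2.8208598 − 2.9000000) / (0.0013732 − (-0.3628150)) = 2.8208598 − (-0.0001087)/(0.3641882) = 2.8211582

2.82116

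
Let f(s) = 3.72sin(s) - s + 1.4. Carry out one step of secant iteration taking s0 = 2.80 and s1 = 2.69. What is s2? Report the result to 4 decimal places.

2.7653

f(2.80) = -0.153844, f(2.69) = 0.333405
s2 = 2.690000 − 0.333405·(2.690000 − 2.800000) / (0.333405 − (-0.153844)) = 2.690000 − (-0.036675)/(0.487249) = 2.765269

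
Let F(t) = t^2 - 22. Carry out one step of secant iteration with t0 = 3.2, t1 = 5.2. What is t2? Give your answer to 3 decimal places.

F(3.2) = -11.76000, F(5.2) = 5.04000
t2 = 5.20000 − 5.04000·(5.20000 − 3.20000) / (5.04000 − (-11.76000)) = 5.20000 − (10.08000)/(16.80000) = 4.60000

4.600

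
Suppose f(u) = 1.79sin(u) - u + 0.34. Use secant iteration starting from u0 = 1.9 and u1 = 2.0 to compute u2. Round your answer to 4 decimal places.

1.9805

f(1.9) = 0.133877, f(2.0) = -0.032358
u2 = 2.000000 − (-0.032358)·(2.000000 − 1.900000) / (-0.032358 − 0.133877) = 2.000000 − (-0.003236)/(-0.166235) = 1.980535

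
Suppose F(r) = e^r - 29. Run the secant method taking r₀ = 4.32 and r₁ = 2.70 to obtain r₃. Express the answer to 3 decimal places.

3.480

F(4.32) = 46.18863, F(2.70) = -14.12027
r₂ = 2.70000 − (-14.12027)·(2.70000 − 4.32000) / (-14.12027 − 46.18863) = 2.70000 − (22.87483)/(-60.30890) = 3.07929
F(3.07929) = -7.25694
r₃ = 3.07929 − (-7.25694)·(3.07929 − 2.70000) / (-7.25694 − (-14.12027)) = 3.07929 − (-2.75252)/(6.86333) = 3.48034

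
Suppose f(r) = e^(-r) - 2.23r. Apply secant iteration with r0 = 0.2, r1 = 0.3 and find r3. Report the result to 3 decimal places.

f(0.2) = 0.37273, f(0.3) = 0.07182
r2 = 0.30000 − 0.07182·(0.30000 − 0.20000) / (0.07182 − 0.37273) = 0.30000 − (0.00718)/(-0.30091) = 0.32387
f(0.32387) = 0.00112
r3 = 0.32387 − 0.00112·(0.32387 − 0.30000) / (0.00112 − 0.07182) = 0.32387 − (0.00003)/(-0.07069) = 0.32425

0.324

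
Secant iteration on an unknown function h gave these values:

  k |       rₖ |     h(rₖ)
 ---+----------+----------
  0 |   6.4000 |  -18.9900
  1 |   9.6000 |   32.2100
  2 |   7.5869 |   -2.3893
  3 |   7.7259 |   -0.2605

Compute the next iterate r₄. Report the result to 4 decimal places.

r₄ = 7.7259 − (-0.2605)·(7.7259 − 7.5869) / (-0.2605 − (-2.3893))
   = 7.7259 − (-0.036210)/(2.128800) = 7.742909

7.7429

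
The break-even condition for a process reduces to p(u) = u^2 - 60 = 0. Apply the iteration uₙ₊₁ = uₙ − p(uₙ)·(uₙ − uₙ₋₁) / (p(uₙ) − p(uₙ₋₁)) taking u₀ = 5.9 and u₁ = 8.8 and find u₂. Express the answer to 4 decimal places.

7.6136

p(5.9) = -25.190000, p(8.8) = 17.440000
u₂ = 8.800000 − 17.440000·(8.800000 − 5.900000) / (17.440000 − (-25.190000)) = 8.800000 − (50.576000)/(42.630000) = 7.613605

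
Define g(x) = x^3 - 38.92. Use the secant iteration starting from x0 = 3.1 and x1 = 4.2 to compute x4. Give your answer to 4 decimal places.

g(3.1) = -9.129000, g(4.2) = 35.168000
x2 = 4.200000 − 35.168000·(4.200000 − 3.100000) / (35.168000 − (-9.129000)) = 4.200000 − (38.684800)/(44.297000) = 3.326695
g(3.326695) = -2.103807
x3 = 3.326695 − (-2.103807)·(3.326695 − 4.200000) / (-2.103807 − 35.168000) = 3.326695 − (1.837265)/(-37.271807) = 3.375989
g(3.375989) = -0.442851
x4 = 3.375989 − (-0.442851)·(3.375989 − 3.326695) / (-0.442851 − (-2.103807)) = 3.375989 − (-0.021830)/(1.660955) = 3.389131

3.3891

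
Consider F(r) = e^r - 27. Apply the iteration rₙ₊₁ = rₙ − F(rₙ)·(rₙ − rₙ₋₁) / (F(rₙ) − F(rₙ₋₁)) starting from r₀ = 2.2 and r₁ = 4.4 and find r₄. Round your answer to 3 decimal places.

3.379

F(2.2) = -17.97499, F(4.4) = 54.45087
r₂ = 4.40000 − 54.45087·(4.40000 − 2.20000) / (54.45087 − (-17.97499)) = 4.40000 − (119.79191)/(72.42586) = 2.74601
F(2.74601) = -11.41972
r₃ = 2.74601 − (-11.41972)·(2.74601 − 4.40000) / (-11.41972 − 54.45087) = 2.74601 − (18.88814)/(-65.87058) = 3.03275
F(3.03275) = -6.24572
r₄ = 3.03275 − (-6.24572)·(3.03275 − 2.74601) / (-6.24572 − (-11.41972)) = 3.03275 − (-1.79094)/(5.17400) = 3.37889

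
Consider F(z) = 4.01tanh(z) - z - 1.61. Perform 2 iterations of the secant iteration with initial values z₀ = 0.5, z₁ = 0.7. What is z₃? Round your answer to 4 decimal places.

F(0.5) = -0.256910, F(0.7) = 0.113515
z₂ = 0.700000 − 0.113515·(0.700000 − 0.500000) / (0.113515 − (-0.256910)) = 0.700000 − (0.022703)/(0.370425) = 0.638711
F(0.638711) = 0.013014
z₃ = 0.638711 − 0.013014·(0.638711 − 0.700000) / (0.013014 − 0.113515) = 0.638711 − (-0.000798)/(-0.100500) = 0.630774

0.6308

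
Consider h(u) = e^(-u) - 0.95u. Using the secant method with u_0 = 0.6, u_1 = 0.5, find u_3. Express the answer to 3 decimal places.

h(0.6) = -0.02119, h(0.5) = 0.13153
u_2 = 0.50000 − 0.13153·(0.50000 − 0.60000) / (0.13153 − (-0.02119)) = 0.50000 − (-0.01315)/(0.15272) = 0.58613
h(0.58613) = -0.00034
u_3 = 0.58613 − (-0.00034)·(0.58613 − 0.50000) / (-0.00034 − 0.13153) = 0.58613 − (-0.00003)/(-0.13187) = 0.58590

0.586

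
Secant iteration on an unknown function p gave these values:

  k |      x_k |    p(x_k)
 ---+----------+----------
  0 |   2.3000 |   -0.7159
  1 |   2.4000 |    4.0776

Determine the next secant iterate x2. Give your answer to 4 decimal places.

2.3149

x2 = 2.4000 − 4.0776·(2.4000 − 2.3000) / (4.0776 − (-0.7159))
   = 2.4000 − (0.407760)/(4.793500) = 2.314935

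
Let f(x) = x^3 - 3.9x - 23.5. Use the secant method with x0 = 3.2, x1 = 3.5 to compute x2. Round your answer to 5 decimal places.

3.30782

f(3.2) = -3.2120000, f(3.5) = 5.7250000
x2 = 3.5000000 − 5.7250000·(3.5000000 − 3.2000000) / (5.7250000 − (-3.2120000)) = 3.5000000 − (1.7175000)/(8.9370000) = 3.3078214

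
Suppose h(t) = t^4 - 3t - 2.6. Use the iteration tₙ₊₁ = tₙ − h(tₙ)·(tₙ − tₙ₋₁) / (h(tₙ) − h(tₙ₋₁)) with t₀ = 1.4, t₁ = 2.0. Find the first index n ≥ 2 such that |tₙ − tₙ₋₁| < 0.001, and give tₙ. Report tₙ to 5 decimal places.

n = 6, tₙ = 1.65913

h(1.4) = -2.9584000, h(2.0) = 7.4000000
t₂ = 2.0000000 − 7.4000000·(0.6000000)/(10.3584000) = 1.5713624;  |Δ| = 0.4286376
h(1.5713624) = -1.2172387
t₃ = 1.5713624 − (-1.2172387)·(-0.4286376)/(-8.6172387) = 1.6319101;  |Δ| = 0.0605477
h(1.6319101) = -0.4034657
t₄ = 1.6319101 − (-0.4034657)·(0.0605477)/(0.8137730) = 1.6619295;  |Δ| = 0.0300193
h(1.6619295) = 0.0429082
t₅ = 1.6619295 − 0.0429082·(0.0300193)/(0.4463739) = 1.6590438;  |Δ| = 0.0028856
h(1.6590438) = -0.0012805
t₆ = 1.6590438 − (-0.0012805)·(-0.0028856)/(-0.0441888) = 1.6591274;  |Δ| = 0.0000836
|t₆ − t₅| = 0.0000836 < 0.001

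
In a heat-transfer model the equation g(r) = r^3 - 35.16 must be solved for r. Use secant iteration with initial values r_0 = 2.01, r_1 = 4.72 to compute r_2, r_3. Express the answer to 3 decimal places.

g(2.01) = -27.03940, g(4.72) = 69.99405
r_2 = 4.72000 − 69.99405·(4.72000 − 2.01000) / (69.99405 − (-27.03940)) = 4.72000 − (189.68387)/(97.03345) = 2.76517
g(2.76517) = -14.01705
r_3 = 2.76517 − (-14.01705)·(2.76517 − 4.72000) / (-14.01705 − 69.99405) = 2.76517 − (27.40094)/(-84.01110) = 3.09133

2.765, 3.091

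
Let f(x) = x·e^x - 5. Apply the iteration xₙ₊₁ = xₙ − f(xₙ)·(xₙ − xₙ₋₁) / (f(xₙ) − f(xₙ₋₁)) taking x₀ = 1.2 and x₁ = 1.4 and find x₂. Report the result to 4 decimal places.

1.3200

f(1.2) = -1.015860, f(1.4) = 0.677280
x₂ = 1.400000 − 0.677280·(1.400000 − 1.200000) / (0.677280 − (-1.015860)) = 1.400000 − (0.135456)/(1.693140) = 1.319997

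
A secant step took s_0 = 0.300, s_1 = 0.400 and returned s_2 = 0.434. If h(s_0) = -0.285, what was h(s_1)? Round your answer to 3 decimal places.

-0.072

The secant line through (0.300, -0.285) and (0.400, h(s_1)) crosses zero at s_2 = 0.434.
So (0.300, -0.285), (0.400, h(s_1)), (0.434, 0) are collinear:
h(s_1) = -0.285 · (0.400 − 0.434) / (0.300 − 0.434) = -0.285 · (-0.03400)/(-0.13400) = -0.07231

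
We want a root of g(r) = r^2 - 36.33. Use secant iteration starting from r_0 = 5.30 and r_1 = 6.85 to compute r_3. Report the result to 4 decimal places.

g(5.30) = -8.240000, g(6.85) = 10.592500
r_2 = 6.850000 − 10.592500·(6.850000 − 5.300000) / (10.592500 − (-8.240000)) = 6.850000 − (16.418375)/(18.832500) = 5.978189
g(5.978189) = -0.591253
r_3 = 5.978189 − (-0.591253)·(5.978189 − 6.850000) / (-0.591253 − 10.592500) = 5.978189 − (0.515460)/(-11.183753) = 6.024279

6.0243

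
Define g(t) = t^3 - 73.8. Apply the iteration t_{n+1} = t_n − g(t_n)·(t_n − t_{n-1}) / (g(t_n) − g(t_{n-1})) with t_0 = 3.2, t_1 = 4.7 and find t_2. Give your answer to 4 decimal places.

4.0662

g(3.2) = -41.032000, g(4.7) = 30.023000
t_2 = 4.700000 − 30.023000·(4.700000 − 3.200000) / (30.023000 − (-41.032000)) = 4.700000 − (45.034500)/(71.055000) = 4.066202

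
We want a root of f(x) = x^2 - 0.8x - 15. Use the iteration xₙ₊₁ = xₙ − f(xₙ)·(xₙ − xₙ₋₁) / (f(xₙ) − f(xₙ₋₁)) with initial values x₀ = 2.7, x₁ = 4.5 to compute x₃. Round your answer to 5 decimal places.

4.29225

f(2.7) = -9.8700000, f(4.5) = 1.6500000
x₂ = 4.5000000 − 1.6500000·(4.5000000 − 2.7000000) / (1.6500000 − (-9.8700000)) = 4.5000000 − (2.9700000)/(11.5200000) = 4.2421875
f(4.2421875) = -0.3975952
x₃ = 4.2421875 − (-0.3975952)·(4.2421875 − 4.5000000) / (-0.3975952 − 1.6500000) = 4.2421875 − (0.1025050)/(-2.0475952) = 4.2922487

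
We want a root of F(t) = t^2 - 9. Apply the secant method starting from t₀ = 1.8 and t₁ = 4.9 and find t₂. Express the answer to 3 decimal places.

F(1.8) = -5.76000, F(4.9) = 15.01000
t₂ = 4.90000 − 15.01000·(4.90000 − 1.80000) / (15.01000 − (-5.76000)) = 4.90000 − (46.53100)/(20.77000) = 2.65970

2.660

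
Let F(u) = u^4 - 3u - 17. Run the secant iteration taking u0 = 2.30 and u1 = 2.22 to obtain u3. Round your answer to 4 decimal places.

F(2.30) = 4.084100, F(2.22) = 0.629127
u2 = 2.220000 − 0.629127·(2.220000 − 2.300000) / (0.629127 − 4.084100) = 2.220000 − (-0.050330)/(-3.454973) = 2.205433
F(2.205433) = 0.041544
u3 = 2.205433 − 0.041544·(2.205433 − 2.220000) / (0.041544 − 0.629127) = 2.205433 − (-0.000605)/(-0.587582) = 2.204403

2.2044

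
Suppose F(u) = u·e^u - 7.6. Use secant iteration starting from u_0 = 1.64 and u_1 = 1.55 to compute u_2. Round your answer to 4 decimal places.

F(1.64) = 0.854478, F(1.55) = -0.297221
u_2 = 1.550000 − (-0.297221)·(1.550000 − 1.640000) / (-0.297221 − 0.854478) = 1.550000 − (0.026750)/(-1.151699) = 1.573226

1.5732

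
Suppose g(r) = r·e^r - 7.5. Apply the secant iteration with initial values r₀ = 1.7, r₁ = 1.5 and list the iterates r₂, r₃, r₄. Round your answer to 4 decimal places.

1.5602, 1.5665, 1.5662

g(1.7) = 1.805711, g(1.5) = -0.777466
r₂ = 1.500000 − (-0.777466)·(1.500000 − 1.700000) / (-0.777466 − 1.805711) = 1.500000 − (0.155493)/(-2.583177) = 1.560195
g(1.560195) = -0.073868
r₃ = 1.560195 − (-0.073868)·(1.560195 − 1.500000) / (-0.073868 − (-0.777466)) = 1.560195 − (-0.004446)/(0.703598) = 1.566514
g(1.566514) = 0.003481
r₄ = 1.566514 − 0.003481·(1.566514 − 1.560195) / (0.003481 − (-0.073868)) = 1.566514 − (0.000022)/(0.077349) = 1.566230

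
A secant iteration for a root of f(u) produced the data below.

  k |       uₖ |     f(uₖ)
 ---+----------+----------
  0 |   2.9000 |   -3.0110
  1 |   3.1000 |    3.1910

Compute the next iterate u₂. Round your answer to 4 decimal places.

2.9971

u₂ = 3.1000 − 3.1910·(3.1000 − 2.9000) / (3.1910 − (-3.0110))
   = 3.1000 − (0.638200)/(6.202000) = 2.997098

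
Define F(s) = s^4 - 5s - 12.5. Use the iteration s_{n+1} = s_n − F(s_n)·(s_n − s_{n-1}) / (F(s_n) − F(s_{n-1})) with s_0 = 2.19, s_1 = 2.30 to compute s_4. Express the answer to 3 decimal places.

F(2.19) = -0.44742, F(2.30) = 3.98410
s_2 = 2.30000 − 3.98410·(2.30000 − 2.19000) / (3.98410 − (-0.44742)) = 2.30000 − (0.43825)/(4.43152) = 2.20111
F(2.20111) = -0.03279
s_3 = 2.20111 − (-0.03279)·(2.20111 − 2.30000) / (-0.03279 − 3.98410) = 2.20111 − (0.00324)/(-4.01689) = 2.20191
F(2.20191) = -0.00237
s_4 = 2.20191 − (-0.00237)·(2.20191 − 2.20111) / (-0.00237 − (-0.03279)) = 2.20191 − (0.00000)/(0.03041) = 2.20198

2.202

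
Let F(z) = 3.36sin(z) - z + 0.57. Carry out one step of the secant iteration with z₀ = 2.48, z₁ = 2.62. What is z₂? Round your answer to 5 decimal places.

2.52075

F(2.48) = 0.1542975, F(2.62) = -0.3758409
z₂ = 2.6200000 − (-0.3758409)·(2.6200000 − 2.4800000) / (-0.3758409 − 0.1542975) = 2.6200000 − (-0.0526177)/(-0.5301384) = 2.5207472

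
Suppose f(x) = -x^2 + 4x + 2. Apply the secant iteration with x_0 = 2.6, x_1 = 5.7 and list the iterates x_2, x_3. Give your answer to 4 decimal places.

f(2.6) = 5.640000, f(5.7) = -7.690000
x_2 = 5.700000 − (-7.690000)·(5.700000 − 2.600000) / (-7.690000 − 5.640000) = 5.700000 − (-23.839000)/(-13.330000) = 3.911628
f(3.911628) = 2.345679
x_3 = 3.911628 − 2.345679·(3.911628 − 5.700000) / (2.345679 − (-7.690000)) = 3.911628 − (-4.194946)/(10.035679) = 4.329631

3.9116, 4.3296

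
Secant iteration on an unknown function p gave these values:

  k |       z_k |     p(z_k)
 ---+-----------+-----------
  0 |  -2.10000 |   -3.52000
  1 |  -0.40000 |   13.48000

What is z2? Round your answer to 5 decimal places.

z2 = -0.40000 − 13.48000·(-0.40000 − (-2.10000)) / (13.48000 − (-3.52000))
   = -0.40000 − (22.9160000)/(17.0000000) = -1.7480000

-1.74800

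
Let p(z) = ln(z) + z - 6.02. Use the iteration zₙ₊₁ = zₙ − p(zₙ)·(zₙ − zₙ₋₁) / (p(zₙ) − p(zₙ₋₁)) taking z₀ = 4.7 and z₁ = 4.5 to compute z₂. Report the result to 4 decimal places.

4.5131

p(4.7) = 0.227563, p(4.5) = -0.015923
z₂ = 4.500000 − (-0.015923)·(4.500000 − 4.700000) / (-0.015923 − 0.227563) = 4.500000 − (0.003185)/(-0.243485) = 4.513079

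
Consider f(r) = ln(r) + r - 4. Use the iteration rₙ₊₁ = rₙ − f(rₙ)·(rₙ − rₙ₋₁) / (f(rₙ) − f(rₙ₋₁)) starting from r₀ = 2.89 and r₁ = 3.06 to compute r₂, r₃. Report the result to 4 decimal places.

2.9265, 2.9263

f(2.89) = -0.048743, f(3.06) = 0.178415
r₂ = 3.060000 − 0.178415·(3.060000 − 2.890000) / (0.178415 − (-0.048743)) = 3.060000 − (0.030331)/(0.227158) = 2.926478
f(2.926478) = 0.000278
r₃ = 2.926478 − 0.000278·(2.926478 − 3.060000) / (0.000278 − 0.178415) = 2.926478 − (-0.000037)/(-0.178137) = 2.926270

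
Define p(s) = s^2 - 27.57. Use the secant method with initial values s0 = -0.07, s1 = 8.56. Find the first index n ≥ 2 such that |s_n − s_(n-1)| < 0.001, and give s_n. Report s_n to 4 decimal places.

p(-0.07) = -27.565100, p(8.56) = 45.703600
s2 = 8.560000 − 45.703600·(8.630000)/(73.268700) = 3.176773;  |Δ| = 5.383227
p(3.176773) = -17.478115
s3 = 3.176773 − (-17.478115)·(-5.383227)/(-63.181715) = 4.665948;  |Δ| = 1.489176
p(4.665948) = -5.798927
s4 = 4.665948 − (-5.798927)·(1.489176)/(11.679189) = 5.405351;  |Δ| = 0.739402
p(5.405351) = 1.647816
s5 = 5.405351 − 1.647816·(0.739402)/(7.446743) = 5.241736;  |Δ| = 0.163615
p(5.241736) = -0.094207
s6 = 5.241736 − (-0.094207)·(-0.163615)/(-1.742023) = 5.250584;  |Δ| = 0.008848
p(5.250584) = -0.001369
s7 = 5.250584 − (-0.001369)·(0.008848)/(0.092838) = 5.250714;  |Δ| = 0.000131
|s7 − s6| = 0.000131 < 0.001

n = 7, s_n = 5.2507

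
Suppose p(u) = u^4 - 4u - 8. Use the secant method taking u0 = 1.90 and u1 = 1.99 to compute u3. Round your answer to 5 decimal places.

1.99999

p(1.90) = -2.5679000, p(1.99) = -0.2776080
u2 = 1.9900000 − (-0.2776080)·(1.9900000 − 1.9000000) / (-0.2776080 − (-2.5679000)) = 1.9900000 − (-0.0249847)/(2.2902920) = 2.0009090
p(2.0009090) = 0.0254709
u3 = 2.0009090 − 0.0254709·(2.0009090 − 1.9900000) / (0.0254709 − (-0.2776080)) = 2.0009090 − (0.0002779)/(0.3030789) = 1.9999922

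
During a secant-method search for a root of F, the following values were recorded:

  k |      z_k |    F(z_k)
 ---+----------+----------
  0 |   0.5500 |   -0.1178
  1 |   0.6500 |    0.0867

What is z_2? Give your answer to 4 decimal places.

z_2 = 0.6500 − 0.0867·(0.6500 − 0.5500) / (0.0867 − (-0.1178))
   = 0.6500 − (0.008670)/(0.204500) = 0.607604

0.6076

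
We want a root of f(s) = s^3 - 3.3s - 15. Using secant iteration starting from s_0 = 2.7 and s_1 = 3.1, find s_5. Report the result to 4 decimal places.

2.9082

f(2.7) = -4.227000, f(3.1) = 4.561000
s_2 = 3.100000 − 4.561000·(3.100000 − 2.700000) / (4.561000 − (-4.227000)) = 3.100000 − (1.824400)/(8.788000) = 2.892399
f(2.892399) = -0.347194
s_3 = 2.892399 − (-0.347194)·(2.892399 − 3.100000) / (-0.347194 − 4.561000) = 2.892399 − (0.072078)/(-4.908194) = 2.907084
f(2.907084) = -0.025212
s_4 = 2.907084 − (-0.025212)·(2.907084 − 2.892399) / (-0.025212 − (-0.347194)) = 2.907084 − (-0.000370)/(0.321981) = 2.908234
f(2.908234) = 0.000159
s_5 = 2.908234 − 0.000159·(2.908234 − 2.907084) / (0.000159 − (-0.025212)) = 2.908234 − (0.000000)/(0.025371) = 2.908227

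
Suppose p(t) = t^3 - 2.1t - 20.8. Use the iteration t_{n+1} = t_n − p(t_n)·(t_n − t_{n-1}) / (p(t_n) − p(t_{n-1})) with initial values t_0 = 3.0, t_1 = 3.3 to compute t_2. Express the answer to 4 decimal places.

3.0036

p(3.0) = -0.100000, p(3.3) = 8.207000
t_2 = 3.300000 − 8.207000·(3.300000 − 3.000000) / (8.207000 − (-0.100000)) = 3.300000 − (2.462100)/(8.307000) = 3.003611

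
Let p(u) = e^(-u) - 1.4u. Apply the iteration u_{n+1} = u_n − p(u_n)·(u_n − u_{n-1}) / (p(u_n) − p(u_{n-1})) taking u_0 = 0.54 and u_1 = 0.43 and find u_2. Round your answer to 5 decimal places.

p(0.54) = -0.1732517, p(0.43) = 0.0485091
u_2 = 0.4300000 − 0.0485091·(0.4300000 − 0.5400000) / (0.0485091 − (-0.1732517)) = 0.4300000 − (-0.0053360)/(0.2217608) = 0.4540620

0.45406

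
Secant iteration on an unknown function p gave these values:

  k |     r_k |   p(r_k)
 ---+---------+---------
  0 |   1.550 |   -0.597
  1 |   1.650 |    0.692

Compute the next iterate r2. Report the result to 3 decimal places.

r2 = 1.650 − 0.692·(1.650 − 1.550) / (0.692 − (-0.597))
   = 1.650 − (0.06920)/(1.28900) = 1.59631

1.596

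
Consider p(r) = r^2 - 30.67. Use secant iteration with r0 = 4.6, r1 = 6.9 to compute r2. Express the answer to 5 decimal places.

5.42696

p(4.6) = -9.5100000, p(6.9) = 16.9400000
r2 = 6.9000000 − 16.9400000·(6.9000000 − 4.6000000) / (16.9400000 − (-9.5100000)) = 6.9000000 − (38.9620000)/(26.4500000) = 5.4269565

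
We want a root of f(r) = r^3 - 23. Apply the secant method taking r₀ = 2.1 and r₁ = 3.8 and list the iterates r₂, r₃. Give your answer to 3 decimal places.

f(2.1) = -13.73900, f(3.8) = 31.87200
r₂ = 3.80000 − 31.87200·(3.80000 − 2.10000) / (31.87200 − (-13.73900)) = 3.80000 − (54.18240)/(45.61100) = 2.61208
f(2.61208) = -5.17796
r₃ = 2.61208 − (-5.17796)·(2.61208 − 3.80000) / (-5.17796 − 31.87200) = 2.61208 − (6.15102)/(-37.04996) = 2.77810

2.612, 2.778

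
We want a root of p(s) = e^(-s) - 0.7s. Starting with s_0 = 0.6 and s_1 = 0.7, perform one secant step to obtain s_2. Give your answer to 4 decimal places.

0.7054

p(0.6) = 0.128812, p(0.7) = 0.006585
s_2 = 0.700000 − 0.006585·(0.700000 − 0.600000) / (0.006585 − 0.128812) = 0.700000 − (0.000659)/(-0.122226) = 0.705388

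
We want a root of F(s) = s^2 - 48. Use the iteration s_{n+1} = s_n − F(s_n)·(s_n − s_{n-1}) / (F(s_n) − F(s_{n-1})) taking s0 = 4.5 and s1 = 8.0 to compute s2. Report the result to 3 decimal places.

6.720

F(4.5) = -27.75000, F(8.0) = 16.00000
s2 = 8.00000 − 16.00000·(8.00000 − 4.50000) / (16.00000 − (-27.75000)) = 8.00000 − (56.00000)/(43.75000) = 6.72000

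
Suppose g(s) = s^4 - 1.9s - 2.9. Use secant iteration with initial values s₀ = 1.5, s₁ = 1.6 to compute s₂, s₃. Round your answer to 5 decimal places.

1.55284, 1.55545

g(1.5) = -0.6875000, g(1.6) = 0.6136000
s₂ = 1.6000000 − 0.6136000·(1.6000000 − 1.5000000) / (0.6136000 − (-0.6875000)) = 1.6000000 − (0.0613600)/(1.3011000) = 1.5528399
g(1.5528399) = -0.0359714
s₃ = 1.5528399 − (-0.0359714)·(1.5528399 − 1.6000000) / (-0.0359714 − 0.6136000) = 1.5528399 − (0.0016964)/(-0.6495714) = 1.5554515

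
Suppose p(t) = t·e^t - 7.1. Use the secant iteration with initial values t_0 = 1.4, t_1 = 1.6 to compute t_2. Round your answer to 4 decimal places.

p(1.4) = -1.422720, p(1.6) = 0.824852
t_2 = 1.600000 − 0.824852·(1.600000 − 1.400000) / (0.824852 − (-1.422720)) = 1.600000 − (0.164970)/(2.247572) = 1.526601

1.5266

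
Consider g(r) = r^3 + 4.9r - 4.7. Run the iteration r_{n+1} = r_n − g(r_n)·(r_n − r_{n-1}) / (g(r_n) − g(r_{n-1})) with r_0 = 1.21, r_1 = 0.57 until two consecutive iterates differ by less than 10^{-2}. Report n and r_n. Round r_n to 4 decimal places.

n = 4, r_n = 0.8387

g(1.21) = 3.000561, g(0.57) = -1.721807
r_2 = 0.570000 − (-1.721807)·(-0.640000)/(-4.722368) = 0.803348;  |Δ| = 0.233348
g(0.803348) = -0.245138
r_3 = 0.803348 − (-0.245138)·(0.233348)/(1.476669) = 0.842086;  |Δ| = 0.038737
g(0.842086) = 0.023351
r_4 = 0.842086 − 0.023351·(0.038737)/(0.268488) = 0.838717;  |Δ| = 0.003369
|r_4 − r_3| = 0.003369 < 10^{-2}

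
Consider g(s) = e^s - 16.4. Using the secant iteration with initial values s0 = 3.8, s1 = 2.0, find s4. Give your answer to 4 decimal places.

2.7645

g(3.8) = 28.301184, g(2.0) = -9.010944
s2 = 2.000000 − (-9.010944)·(2.000000 − 3.800000) / (-9.010944 − 28.301184) = 2.000000 − (16.219699)/(-37.312128) = 2.434703
g(2.434703) = -4.987570
s3 = 2.434703 − (-4.987570)·(2.434703 − 2.000000) / (-4.987570 − (-9.010944)) = 2.434703 − (-2.168112)/(4.023374) = 2.973582
g(2.973582) = 3.161869
s4 = 2.973582 − 3.161869·(2.973582 − 2.434703) / (3.161869 − (-4.987570)) = 2.973582 − (1.703865)/(8.149439) = 2.764505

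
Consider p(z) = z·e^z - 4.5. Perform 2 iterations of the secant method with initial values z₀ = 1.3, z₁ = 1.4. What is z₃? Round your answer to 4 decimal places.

1.2675

p(1.3) = 0.270086, p(1.4) = 1.177280
z₂ = 1.400000 − 1.177280·(1.400000 − 1.300000) / (1.177280 − 0.270086) = 1.400000 − (0.117728)/(0.907194) = 1.270228
p(1.270228) = 0.024130
z₃ = 1.270228 − 0.024130·(1.270228 − 1.400000) / (0.024130 − 1.177280) = 1.270228 − (-0.003131)/(-1.153150) = 1.267513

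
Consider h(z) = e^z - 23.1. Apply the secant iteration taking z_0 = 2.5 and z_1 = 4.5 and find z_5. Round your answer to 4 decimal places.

h(2.5) = -10.917506, h(4.5) = 66.917131
z_2 = 4.500000 − 66.917131·(4.500000 − 2.500000) / (66.917131 − (-10.917506)) = 4.500000 − (133.834263)/(77.834637) = 2.780531
h(2.780531) = -6.972421
z_3 = 2.780531 − (-6.972421)·(2.780531 − 4.500000) / (-6.972421 − 66.917131) = 2.780531 − (11.988863)/(-73.889552) = 2.942785
h(2.942785) = -4.131407
z_4 = 2.942785 − (-4.131407)·(2.942785 − 2.780531) / (-4.131407 − (-6.972421)) = 2.942785 − (-0.670337)/(2.841014) = 3.178734
h(3.178734) = 0.916339
z_5 = 3.178734 − 0.916339·(3.178734 − 2.942785) / (0.916339 − (-4.131407)) = 3.178734 − (0.216210)/(5.047745) = 3.135901

3.1359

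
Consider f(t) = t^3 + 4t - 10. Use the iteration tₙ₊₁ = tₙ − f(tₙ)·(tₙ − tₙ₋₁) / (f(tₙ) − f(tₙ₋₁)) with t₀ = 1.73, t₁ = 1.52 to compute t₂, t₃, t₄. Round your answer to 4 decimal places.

1.5542, 1.5568, 1.5568

f(1.73) = 2.097717, f(1.52) = -0.408192
t₂ = 1.520000 − (-0.408192)·(1.520000 − 1.730000) / (-0.408192 − 2.097717) = 1.520000 − (0.085720)/(-2.505909) = 1.554207
f(1.554207) = -0.028890
t₃ = 1.554207 − (-0.028890)·(1.554207 − 1.520000) / (-0.028890 − (-0.408192)) = 1.554207 − (-0.000988)/(0.379302) = 1.556813
f(1.556813) = 0.000444
t₄ = 1.556813 − 0.000444·(1.556813 − 1.554207) / (0.000444 − (-0.028890)) = 1.556813 − (0.000001)/(0.029334) = 1.556773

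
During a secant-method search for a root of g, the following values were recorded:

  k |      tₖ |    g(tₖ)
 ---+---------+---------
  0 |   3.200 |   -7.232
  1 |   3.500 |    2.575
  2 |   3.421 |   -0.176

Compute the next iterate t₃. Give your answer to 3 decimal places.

3.426

t₃ = 3.421 − (-0.176)·(3.421 − 3.500) / (-0.176 − 2.575)
   = 3.421 − (0.01390)/(-2.75100) = 3.42605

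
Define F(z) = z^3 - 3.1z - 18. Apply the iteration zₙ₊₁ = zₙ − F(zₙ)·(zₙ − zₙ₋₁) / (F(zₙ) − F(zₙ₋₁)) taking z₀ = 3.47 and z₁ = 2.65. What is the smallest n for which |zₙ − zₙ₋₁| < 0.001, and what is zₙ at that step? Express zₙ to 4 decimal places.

F(3.47) = 13.024923, F(2.65) = -7.605375
z₂ = 2.650000 − (-7.605375)·(-0.820000)/(-20.630298) = 2.952294;  |Δ| = 0.302294
F(2.952294) = -1.419808
z₃ = 2.952294 − (-1.419808)·(0.302294)/(6.185567) = 3.021681;  |Δ| = 0.069387
F(3.021681) = 0.222411
z₄ = 3.021681 − 0.222411·(0.069387)/(1.642219) = 3.012283;  |Δ| = 0.009397
F(3.012283) = -0.005066
z₅ = 3.012283 − (-0.005066)·(-0.009397)/(-0.227477) = 3.012493;  |Δ| = 0.000209
|z₅ − z₄| = 0.000209 < 0.001

n = 5, zₙ = 3.0125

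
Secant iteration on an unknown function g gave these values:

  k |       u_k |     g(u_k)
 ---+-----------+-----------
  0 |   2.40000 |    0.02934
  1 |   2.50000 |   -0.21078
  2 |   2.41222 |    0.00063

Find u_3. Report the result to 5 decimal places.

u_3 = 2.41222 − 0.00063·(2.41222 − 2.50000) / (0.00063 − (-0.21078))
   = 2.41222 − (-0.0000553)/(0.2114100) = 2.4124816

2.41248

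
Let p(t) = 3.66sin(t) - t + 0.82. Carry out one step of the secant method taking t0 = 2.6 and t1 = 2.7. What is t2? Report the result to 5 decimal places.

p(2.6) = 0.1067350, p(2.7) = -0.3157896
t2 = 2.7000000 − (-0.3157896)·(2.7000000 − 2.6000000) / (-0.3157896 − 0.1067350) = 2.7000000 − (-0.0315790)/(-0.4225247) = 2.6252613

2.62526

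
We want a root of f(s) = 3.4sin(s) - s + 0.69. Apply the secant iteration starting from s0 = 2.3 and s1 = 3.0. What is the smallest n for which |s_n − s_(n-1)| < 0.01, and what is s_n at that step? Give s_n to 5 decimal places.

f(2.3) = 0.9253977, f(3.0) = -1.8301920
s2 = 3.0000000 − (-1.8301920)·(0.7000000)/(-2.7555897) = 2.5350780;  |Δ| = 0.4649220
f(2.5350780) = 0.0929467
s3 = 2.5350780 − 0.0929467·(-0.4649220)/(1.9231387) = 2.5575480;  |Δ| = 0.0224700
f(2.5575480) = 0.0072210
s4 = 2.5575480 − 0.0072210·(0.0224700)/(-0.0857257) = 2.5594407;  |Δ| = 0.0018927
|s4 − s3| = 0.0018927 < 0.01

n = 4, s_n = 2.55944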